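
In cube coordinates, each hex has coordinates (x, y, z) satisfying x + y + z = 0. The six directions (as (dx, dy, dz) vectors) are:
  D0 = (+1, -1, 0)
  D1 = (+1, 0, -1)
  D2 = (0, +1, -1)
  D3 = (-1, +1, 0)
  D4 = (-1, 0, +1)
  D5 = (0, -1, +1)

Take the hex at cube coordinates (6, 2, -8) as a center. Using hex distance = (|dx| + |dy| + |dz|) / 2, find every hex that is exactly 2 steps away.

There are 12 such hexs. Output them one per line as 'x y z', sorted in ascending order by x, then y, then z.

Walk ring at distance 2 from (6, 2, -8):
Start at center + D4*2 = (4, 2, -6)
  hex 0: (4, 2, -6)
  hex 1: (5, 1, -6)
  hex 2: (6, 0, -6)
  hex 3: (7, 0, -7)
  hex 4: (8, 0, -8)
  hex 5: (8, 1, -9)
  hex 6: (8, 2, -10)
  hex 7: (7, 3, -10)
  hex 8: (6, 4, -10)
  hex 9: (5, 4, -9)
  hex 10: (4, 4, -8)
  hex 11: (4, 3, -7)
Sorted: 12 hexes.

Answer: 4 2 -6
4 3 -7
4 4 -8
5 1 -6
5 4 -9
6 0 -6
6 4 -10
7 0 -7
7 3 -10
8 0 -8
8 1 -9
8 2 -10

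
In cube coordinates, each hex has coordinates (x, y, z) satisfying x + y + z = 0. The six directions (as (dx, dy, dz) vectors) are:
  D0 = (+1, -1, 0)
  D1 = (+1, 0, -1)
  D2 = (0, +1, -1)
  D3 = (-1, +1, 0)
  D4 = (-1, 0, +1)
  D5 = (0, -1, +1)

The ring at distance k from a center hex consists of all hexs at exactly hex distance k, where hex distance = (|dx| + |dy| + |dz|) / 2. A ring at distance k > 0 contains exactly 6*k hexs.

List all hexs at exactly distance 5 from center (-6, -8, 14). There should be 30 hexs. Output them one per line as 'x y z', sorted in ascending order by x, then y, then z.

Answer: -11 -8 19
-11 -7 18
-11 -6 17
-11 -5 16
-11 -4 15
-11 -3 14
-10 -9 19
-10 -3 13
-9 -10 19
-9 -3 12
-8 -11 19
-8 -3 11
-7 -12 19
-7 -3 10
-6 -13 19
-6 -3 9
-5 -13 18
-5 -4 9
-4 -13 17
-4 -5 9
-3 -13 16
-3 -6 9
-2 -13 15
-2 -7 9
-1 -13 14
-1 -12 13
-1 -11 12
-1 -10 11
-1 -9 10
-1 -8 9

Derivation:
Walk ring at distance 5 from (-6, -8, 14):
Start at center + D4*5 = (-11, -8, 19)
  hex 0: (-11, -8, 19)
  hex 1: (-10, -9, 19)
  hex 2: (-9, -10, 19)
  hex 3: (-8, -11, 19)
  hex 4: (-7, -12, 19)
  hex 5: (-6, -13, 19)
  hex 6: (-5, -13, 18)
  hex 7: (-4, -13, 17)
  hex 8: (-3, -13, 16)
  hex 9: (-2, -13, 15)
  hex 10: (-1, -13, 14)
  hex 11: (-1, -12, 13)
  hex 12: (-1, -11, 12)
  hex 13: (-1, -10, 11)
  hex 14: (-1, -9, 10)
  hex 15: (-1, -8, 9)
  hex 16: (-2, -7, 9)
  hex 17: (-3, -6, 9)
  hex 18: (-4, -5, 9)
  hex 19: (-5, -4, 9)
  hex 20: (-6, -3, 9)
  hex 21: (-7, -3, 10)
  hex 22: (-8, -3, 11)
  hex 23: (-9, -3, 12)
  hex 24: (-10, -3, 13)
  hex 25: (-11, -3, 14)
  hex 26: (-11, -4, 15)
  hex 27: (-11, -5, 16)
  hex 28: (-11, -6, 17)
  hex 29: (-11, -7, 18)
Sorted: 30 hexes.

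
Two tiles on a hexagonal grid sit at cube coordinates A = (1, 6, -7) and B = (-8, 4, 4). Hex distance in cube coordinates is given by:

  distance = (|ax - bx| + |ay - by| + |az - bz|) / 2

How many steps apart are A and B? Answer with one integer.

Answer: 11

Derivation:
|ax - bx| = |1 - (-8)| = 9
|ay - by| = |6 - 4| = 2
|az - bz| = |-7 - 4| = 11
distance = (9 + 2 + 11) / 2 = 22 / 2 = 11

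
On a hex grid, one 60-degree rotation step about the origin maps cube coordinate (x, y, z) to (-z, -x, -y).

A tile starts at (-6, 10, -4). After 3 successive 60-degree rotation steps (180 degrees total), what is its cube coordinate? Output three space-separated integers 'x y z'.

Start: (-6, 10, -4)
Step 1: (-6, 10, -4) -> (-(-4), -(-6), -(10)) = (4, 6, -10)
Step 2: (4, 6, -10) -> (-(-10), -(4), -(6)) = (10, -4, -6)
Step 3: (10, -4, -6) -> (-(-6), -(10), -(-4)) = (6, -10, 4)

Answer: 6 -10 4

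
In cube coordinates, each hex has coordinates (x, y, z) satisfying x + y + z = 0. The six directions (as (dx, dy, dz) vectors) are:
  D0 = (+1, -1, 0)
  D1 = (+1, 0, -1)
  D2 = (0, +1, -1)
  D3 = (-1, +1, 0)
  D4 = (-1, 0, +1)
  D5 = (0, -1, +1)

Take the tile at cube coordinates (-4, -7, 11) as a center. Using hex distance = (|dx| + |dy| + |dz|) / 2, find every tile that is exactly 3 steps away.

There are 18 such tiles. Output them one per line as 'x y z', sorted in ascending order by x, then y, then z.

Answer: -7 -7 14
-7 -6 13
-7 -5 12
-7 -4 11
-6 -8 14
-6 -4 10
-5 -9 14
-5 -4 9
-4 -10 14
-4 -4 8
-3 -10 13
-3 -5 8
-2 -10 12
-2 -6 8
-1 -10 11
-1 -9 10
-1 -8 9
-1 -7 8

Derivation:
Walk ring at distance 3 from (-4, -7, 11):
Start at center + D4*3 = (-7, -7, 14)
  hex 0: (-7, -7, 14)
  hex 1: (-6, -8, 14)
  hex 2: (-5, -9, 14)
  hex 3: (-4, -10, 14)
  hex 4: (-3, -10, 13)
  hex 5: (-2, -10, 12)
  hex 6: (-1, -10, 11)
  hex 7: (-1, -9, 10)
  hex 8: (-1, -8, 9)
  hex 9: (-1, -7, 8)
  hex 10: (-2, -6, 8)
  hex 11: (-3, -5, 8)
  hex 12: (-4, -4, 8)
  hex 13: (-5, -4, 9)
  hex 14: (-6, -4, 10)
  hex 15: (-7, -4, 11)
  hex 16: (-7, -5, 12)
  hex 17: (-7, -6, 13)
Sorted: 18 hexes.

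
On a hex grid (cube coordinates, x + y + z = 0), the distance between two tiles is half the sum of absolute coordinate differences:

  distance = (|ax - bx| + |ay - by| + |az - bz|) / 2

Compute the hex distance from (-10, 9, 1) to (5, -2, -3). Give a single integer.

Answer: 15

Derivation:
|ax - bx| = |-10 - 5| = 15
|ay - by| = |9 - (-2)| = 11
|az - bz| = |1 - (-3)| = 4
distance = (15 + 11 + 4) / 2 = 30 / 2 = 15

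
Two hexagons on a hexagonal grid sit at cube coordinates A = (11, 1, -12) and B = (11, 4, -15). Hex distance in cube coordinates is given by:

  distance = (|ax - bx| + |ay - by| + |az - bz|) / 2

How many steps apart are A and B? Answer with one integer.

Answer: 3

Derivation:
|ax - bx| = |11 - 11| = 0
|ay - by| = |1 - 4| = 3
|az - bz| = |-12 - (-15)| = 3
distance = (0 + 3 + 3) / 2 = 6 / 2 = 3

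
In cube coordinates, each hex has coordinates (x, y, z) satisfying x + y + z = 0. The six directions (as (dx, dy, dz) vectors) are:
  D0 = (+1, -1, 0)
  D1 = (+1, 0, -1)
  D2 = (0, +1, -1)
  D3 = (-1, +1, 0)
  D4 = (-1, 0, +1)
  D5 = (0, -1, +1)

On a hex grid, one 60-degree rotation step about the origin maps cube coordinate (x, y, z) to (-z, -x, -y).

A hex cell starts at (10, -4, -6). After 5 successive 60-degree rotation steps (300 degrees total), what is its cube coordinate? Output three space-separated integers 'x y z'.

Start: (10, -4, -6)
Step 1: (10, -4, -6) -> (-(-6), -(10), -(-4)) = (6, -10, 4)
Step 2: (6, -10, 4) -> (-(4), -(6), -(-10)) = (-4, -6, 10)
Step 3: (-4, -6, 10) -> (-(10), -(-4), -(-6)) = (-10, 4, 6)
Step 4: (-10, 4, 6) -> (-(6), -(-10), -(4)) = (-6, 10, -4)
Step 5: (-6, 10, -4) -> (-(-4), -(-6), -(10)) = (4, 6, -10)

Answer: 4 6 -10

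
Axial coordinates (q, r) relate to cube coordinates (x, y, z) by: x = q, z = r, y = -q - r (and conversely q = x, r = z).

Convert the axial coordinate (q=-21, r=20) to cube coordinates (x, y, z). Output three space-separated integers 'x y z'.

Answer: -21 1 20

Derivation:
x = q = -21
z = r = 20
y = -x - z = -(-21) - (20) = 1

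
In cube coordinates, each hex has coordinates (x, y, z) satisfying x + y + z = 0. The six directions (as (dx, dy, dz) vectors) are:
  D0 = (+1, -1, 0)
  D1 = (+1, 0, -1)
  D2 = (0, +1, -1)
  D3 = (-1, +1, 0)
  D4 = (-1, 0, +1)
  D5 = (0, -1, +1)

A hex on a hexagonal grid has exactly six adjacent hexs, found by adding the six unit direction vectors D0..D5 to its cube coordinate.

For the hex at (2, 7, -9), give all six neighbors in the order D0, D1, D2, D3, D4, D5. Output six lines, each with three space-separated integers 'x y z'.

Answer: 3 6 -9
3 7 -10
2 8 -10
1 8 -9
1 7 -8
2 6 -8

Derivation:
Center: (2, 7, -9). Add each direction:
  D0: (2, 7, -9) + (1, -1, 0) = (3, 6, -9)
  D1: (2, 7, -9) + (1, 0, -1) = (3, 7, -10)
  D2: (2, 7, -9) + (0, 1, -1) = (2, 8, -10)
  D3: (2, 7, -9) + (-1, 1, 0) = (1, 8, -9)
  D4: (2, 7, -9) + (-1, 0, 1) = (1, 7, -8)
  D5: (2, 7, -9) + (0, -1, 1) = (2, 6, -8)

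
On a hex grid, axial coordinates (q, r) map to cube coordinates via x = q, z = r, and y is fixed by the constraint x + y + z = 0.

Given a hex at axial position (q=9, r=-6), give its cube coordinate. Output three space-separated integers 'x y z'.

x = q = 9
z = r = -6
y = -x - z = -(9) - (-6) = -3

Answer: 9 -3 -6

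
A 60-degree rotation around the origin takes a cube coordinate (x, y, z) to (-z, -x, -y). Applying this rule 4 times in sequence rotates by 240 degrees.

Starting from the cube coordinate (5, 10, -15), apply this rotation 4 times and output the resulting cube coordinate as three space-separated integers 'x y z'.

Start: (5, 10, -15)
Step 1: (5, 10, -15) -> (-(-15), -(5), -(10)) = (15, -5, -10)
Step 2: (15, -5, -10) -> (-(-10), -(15), -(-5)) = (10, -15, 5)
Step 3: (10, -15, 5) -> (-(5), -(10), -(-15)) = (-5, -10, 15)
Step 4: (-5, -10, 15) -> (-(15), -(-5), -(-10)) = (-15, 5, 10)

Answer: -15 5 10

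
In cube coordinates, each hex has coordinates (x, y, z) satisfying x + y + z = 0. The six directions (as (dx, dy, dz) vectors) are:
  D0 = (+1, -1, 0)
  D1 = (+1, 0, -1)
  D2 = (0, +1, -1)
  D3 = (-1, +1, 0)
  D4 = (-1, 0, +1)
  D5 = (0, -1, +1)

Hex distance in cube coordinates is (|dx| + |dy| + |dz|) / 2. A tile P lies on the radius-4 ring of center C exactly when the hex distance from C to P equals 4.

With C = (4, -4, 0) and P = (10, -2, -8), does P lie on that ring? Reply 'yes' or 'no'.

Answer: no

Derivation:
|px - cx| = |10 - 4| = 6
|py - cy| = |-2 - (-4)| = 2
|pz - cz| = |-8 - 0| = 8
distance = (6+2+8)/2 = 16/2 = 8
radius = 4; distance != radius -> no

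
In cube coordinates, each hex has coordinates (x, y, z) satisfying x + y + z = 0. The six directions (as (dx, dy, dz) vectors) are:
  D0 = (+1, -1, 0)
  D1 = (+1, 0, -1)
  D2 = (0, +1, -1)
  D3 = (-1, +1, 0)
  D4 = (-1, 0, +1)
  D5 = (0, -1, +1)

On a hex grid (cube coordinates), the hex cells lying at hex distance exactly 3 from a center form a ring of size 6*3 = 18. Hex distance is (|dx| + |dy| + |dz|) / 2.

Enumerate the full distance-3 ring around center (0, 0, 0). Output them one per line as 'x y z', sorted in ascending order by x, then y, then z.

Walk ring at distance 3 from (0, 0, 0):
Start at center + D4*3 = (-3, 0, 3)
  hex 0: (-3, 0, 3)
  hex 1: (-2, -1, 3)
  hex 2: (-1, -2, 3)
  hex 3: (0, -3, 3)
  hex 4: (1, -3, 2)
  hex 5: (2, -3, 1)
  hex 6: (3, -3, 0)
  hex 7: (3, -2, -1)
  hex 8: (3, -1, -2)
  hex 9: (3, 0, -3)
  hex 10: (2, 1, -3)
  hex 11: (1, 2, -3)
  hex 12: (0, 3, -3)
  hex 13: (-1, 3, -2)
  hex 14: (-2, 3, -1)
  hex 15: (-3, 3, 0)
  hex 16: (-3, 2, 1)
  hex 17: (-3, 1, 2)
Sorted: 18 hexes.

Answer: -3 0 3
-3 1 2
-3 2 1
-3 3 0
-2 -1 3
-2 3 -1
-1 -2 3
-1 3 -2
0 -3 3
0 3 -3
1 -3 2
1 2 -3
2 -3 1
2 1 -3
3 -3 0
3 -2 -1
3 -1 -2
3 0 -3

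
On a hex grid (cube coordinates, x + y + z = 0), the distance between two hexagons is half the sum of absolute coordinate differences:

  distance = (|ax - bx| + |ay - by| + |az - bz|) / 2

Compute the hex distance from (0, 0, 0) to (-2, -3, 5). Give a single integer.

|ax - bx| = |0 - (-2)| = 2
|ay - by| = |0 - (-3)| = 3
|az - bz| = |0 - 5| = 5
distance = (2 + 3 + 5) / 2 = 10 / 2 = 5

Answer: 5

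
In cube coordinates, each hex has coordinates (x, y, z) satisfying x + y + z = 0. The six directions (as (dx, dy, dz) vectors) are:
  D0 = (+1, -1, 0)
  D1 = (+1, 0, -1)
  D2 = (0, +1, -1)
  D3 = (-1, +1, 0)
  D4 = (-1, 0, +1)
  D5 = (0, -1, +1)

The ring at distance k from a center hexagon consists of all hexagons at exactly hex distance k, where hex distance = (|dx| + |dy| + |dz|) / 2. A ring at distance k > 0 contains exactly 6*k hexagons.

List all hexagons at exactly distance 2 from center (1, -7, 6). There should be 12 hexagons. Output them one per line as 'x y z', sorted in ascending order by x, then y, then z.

Answer: -1 -7 8
-1 -6 7
-1 -5 6
0 -8 8
0 -5 5
1 -9 8
1 -5 4
2 -9 7
2 -6 4
3 -9 6
3 -8 5
3 -7 4

Derivation:
Walk ring at distance 2 from (1, -7, 6):
Start at center + D4*2 = (-1, -7, 8)
  hex 0: (-1, -7, 8)
  hex 1: (0, -8, 8)
  hex 2: (1, -9, 8)
  hex 3: (2, -9, 7)
  hex 4: (3, -9, 6)
  hex 5: (3, -8, 5)
  hex 6: (3, -7, 4)
  hex 7: (2, -6, 4)
  hex 8: (1, -5, 4)
  hex 9: (0, -5, 5)
  hex 10: (-1, -5, 6)
  hex 11: (-1, -6, 7)
Sorted: 12 hexes.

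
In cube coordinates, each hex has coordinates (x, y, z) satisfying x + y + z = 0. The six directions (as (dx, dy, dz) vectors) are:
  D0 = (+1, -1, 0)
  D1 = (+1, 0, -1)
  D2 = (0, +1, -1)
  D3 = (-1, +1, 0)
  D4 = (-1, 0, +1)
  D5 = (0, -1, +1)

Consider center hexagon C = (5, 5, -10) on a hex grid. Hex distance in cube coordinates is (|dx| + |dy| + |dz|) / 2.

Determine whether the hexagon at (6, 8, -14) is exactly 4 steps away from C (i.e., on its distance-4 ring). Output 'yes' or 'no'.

Answer: yes

Derivation:
|px - cx| = |6 - 5| = 1
|py - cy| = |8 - 5| = 3
|pz - cz| = |-14 - (-10)| = 4
distance = (1+3+4)/2 = 8/2 = 4
radius = 4; distance == radius -> yes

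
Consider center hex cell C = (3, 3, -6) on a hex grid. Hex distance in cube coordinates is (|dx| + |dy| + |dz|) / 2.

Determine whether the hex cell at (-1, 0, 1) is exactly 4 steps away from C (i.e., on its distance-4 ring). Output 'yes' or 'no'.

Answer: no

Derivation:
|px - cx| = |-1 - 3| = 4
|py - cy| = |0 - 3| = 3
|pz - cz| = |1 - (-6)| = 7
distance = (4+3+7)/2 = 14/2 = 7
radius = 4; distance != radius -> no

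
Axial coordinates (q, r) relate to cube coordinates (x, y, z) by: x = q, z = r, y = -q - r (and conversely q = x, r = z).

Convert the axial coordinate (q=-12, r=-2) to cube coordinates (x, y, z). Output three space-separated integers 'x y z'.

Answer: -12 14 -2

Derivation:
x = q = -12
z = r = -2
y = -x - z = -(-12) - (-2) = 14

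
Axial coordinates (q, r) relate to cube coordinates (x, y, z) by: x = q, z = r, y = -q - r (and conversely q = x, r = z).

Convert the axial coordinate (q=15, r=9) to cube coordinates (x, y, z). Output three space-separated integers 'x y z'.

x = q = 15
z = r = 9
y = -x - z = -(15) - (9) = -24

Answer: 15 -24 9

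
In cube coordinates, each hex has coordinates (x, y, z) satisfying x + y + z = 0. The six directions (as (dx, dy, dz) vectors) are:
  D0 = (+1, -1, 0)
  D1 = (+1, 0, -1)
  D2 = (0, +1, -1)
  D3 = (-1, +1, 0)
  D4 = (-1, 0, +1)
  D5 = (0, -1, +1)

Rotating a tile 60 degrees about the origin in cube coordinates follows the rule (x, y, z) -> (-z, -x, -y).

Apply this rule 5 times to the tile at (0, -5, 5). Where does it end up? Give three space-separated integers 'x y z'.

Answer: 5 -5 0

Derivation:
Start: (0, -5, 5)
Step 1: (0, -5, 5) -> (-(5), -(0), -(-5)) = (-5, 0, 5)
Step 2: (-5, 0, 5) -> (-(5), -(-5), -(0)) = (-5, 5, 0)
Step 3: (-5, 5, 0) -> (-(0), -(-5), -(5)) = (0, 5, -5)
Step 4: (0, 5, -5) -> (-(-5), -(0), -(5)) = (5, 0, -5)
Step 5: (5, 0, -5) -> (-(-5), -(5), -(0)) = (5, -5, 0)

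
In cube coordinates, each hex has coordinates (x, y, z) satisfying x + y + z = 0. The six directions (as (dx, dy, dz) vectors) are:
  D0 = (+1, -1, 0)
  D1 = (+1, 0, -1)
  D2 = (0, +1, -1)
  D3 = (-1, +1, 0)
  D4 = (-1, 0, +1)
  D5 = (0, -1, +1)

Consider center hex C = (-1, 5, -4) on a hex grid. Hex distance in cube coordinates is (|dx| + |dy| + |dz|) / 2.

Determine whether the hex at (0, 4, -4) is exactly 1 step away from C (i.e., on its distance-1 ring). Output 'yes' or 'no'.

|px - cx| = |0 - (-1)| = 1
|py - cy| = |4 - 5| = 1
|pz - cz| = |-4 - (-4)| = 0
distance = (1+1+0)/2 = 2/2 = 1
radius = 1; distance == radius -> yes

Answer: yes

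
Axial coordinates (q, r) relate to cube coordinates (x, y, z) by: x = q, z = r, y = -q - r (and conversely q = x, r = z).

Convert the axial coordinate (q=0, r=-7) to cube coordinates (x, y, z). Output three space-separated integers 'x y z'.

Answer: 0 7 -7

Derivation:
x = q = 0
z = r = -7
y = -x - z = -(0) - (-7) = 7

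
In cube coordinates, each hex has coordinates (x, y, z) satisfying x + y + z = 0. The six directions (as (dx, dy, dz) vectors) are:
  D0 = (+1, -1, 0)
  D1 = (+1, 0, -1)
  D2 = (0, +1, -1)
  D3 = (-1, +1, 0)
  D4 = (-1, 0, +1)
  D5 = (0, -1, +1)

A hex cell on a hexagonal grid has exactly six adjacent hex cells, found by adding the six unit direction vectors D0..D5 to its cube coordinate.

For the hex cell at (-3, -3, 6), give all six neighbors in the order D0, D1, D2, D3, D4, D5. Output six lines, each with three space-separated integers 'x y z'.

Center: (-3, -3, 6). Add each direction:
  D0: (-3, -3, 6) + (1, -1, 0) = (-2, -4, 6)
  D1: (-3, -3, 6) + (1, 0, -1) = (-2, -3, 5)
  D2: (-3, -3, 6) + (0, 1, -1) = (-3, -2, 5)
  D3: (-3, -3, 6) + (-1, 1, 0) = (-4, -2, 6)
  D4: (-3, -3, 6) + (-1, 0, 1) = (-4, -3, 7)
  D5: (-3, -3, 6) + (0, -1, 1) = (-3, -4, 7)

Answer: -2 -4 6
-2 -3 5
-3 -2 5
-4 -2 6
-4 -3 7
-3 -4 7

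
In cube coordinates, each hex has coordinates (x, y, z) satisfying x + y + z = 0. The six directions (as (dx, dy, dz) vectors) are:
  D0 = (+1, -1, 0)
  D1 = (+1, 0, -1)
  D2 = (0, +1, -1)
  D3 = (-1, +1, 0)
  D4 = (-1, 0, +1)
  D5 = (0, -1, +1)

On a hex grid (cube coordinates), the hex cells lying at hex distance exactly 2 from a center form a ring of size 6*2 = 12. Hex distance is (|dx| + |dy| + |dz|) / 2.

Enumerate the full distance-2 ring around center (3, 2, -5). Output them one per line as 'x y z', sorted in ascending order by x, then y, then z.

Answer: 1 2 -3
1 3 -4
1 4 -5
2 1 -3
2 4 -6
3 0 -3
3 4 -7
4 0 -4
4 3 -7
5 0 -5
5 1 -6
5 2 -7

Derivation:
Walk ring at distance 2 from (3, 2, -5):
Start at center + D4*2 = (1, 2, -3)
  hex 0: (1, 2, -3)
  hex 1: (2, 1, -3)
  hex 2: (3, 0, -3)
  hex 3: (4, 0, -4)
  hex 4: (5, 0, -5)
  hex 5: (5, 1, -6)
  hex 6: (5, 2, -7)
  hex 7: (4, 3, -7)
  hex 8: (3, 4, -7)
  hex 9: (2, 4, -6)
  hex 10: (1, 4, -5)
  hex 11: (1, 3, -4)
Sorted: 12 hexes.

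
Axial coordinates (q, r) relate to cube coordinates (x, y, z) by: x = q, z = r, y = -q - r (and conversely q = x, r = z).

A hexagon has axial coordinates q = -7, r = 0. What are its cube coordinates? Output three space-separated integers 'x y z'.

Answer: -7 7 0

Derivation:
x = q = -7
z = r = 0
y = -x - z = -(-7) - (0) = 7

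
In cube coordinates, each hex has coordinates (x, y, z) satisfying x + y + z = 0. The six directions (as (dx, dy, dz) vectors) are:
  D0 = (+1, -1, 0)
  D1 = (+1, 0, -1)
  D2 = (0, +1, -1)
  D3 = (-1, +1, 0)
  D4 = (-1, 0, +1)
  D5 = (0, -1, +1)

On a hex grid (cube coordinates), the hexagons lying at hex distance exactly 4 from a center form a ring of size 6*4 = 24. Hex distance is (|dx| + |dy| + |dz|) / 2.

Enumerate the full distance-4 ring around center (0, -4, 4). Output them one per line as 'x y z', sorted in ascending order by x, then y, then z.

Answer: -4 -4 8
-4 -3 7
-4 -2 6
-4 -1 5
-4 0 4
-3 -5 8
-3 0 3
-2 -6 8
-2 0 2
-1 -7 8
-1 0 1
0 -8 8
0 0 0
1 -8 7
1 -1 0
2 -8 6
2 -2 0
3 -8 5
3 -3 0
4 -8 4
4 -7 3
4 -6 2
4 -5 1
4 -4 0

Derivation:
Walk ring at distance 4 from (0, -4, 4):
Start at center + D4*4 = (-4, -4, 8)
  hex 0: (-4, -4, 8)
  hex 1: (-3, -5, 8)
  hex 2: (-2, -6, 8)
  hex 3: (-1, -7, 8)
  hex 4: (0, -8, 8)
  hex 5: (1, -8, 7)
  hex 6: (2, -8, 6)
  hex 7: (3, -8, 5)
  hex 8: (4, -8, 4)
  hex 9: (4, -7, 3)
  hex 10: (4, -6, 2)
  hex 11: (4, -5, 1)
  hex 12: (4, -4, 0)
  hex 13: (3, -3, 0)
  hex 14: (2, -2, 0)
  hex 15: (1, -1, 0)
  hex 16: (0, 0, 0)
  hex 17: (-1, 0, 1)
  hex 18: (-2, 0, 2)
  hex 19: (-3, 0, 3)
  hex 20: (-4, 0, 4)
  hex 21: (-4, -1, 5)
  hex 22: (-4, -2, 6)
  hex 23: (-4, -3, 7)
Sorted: 24 hexes.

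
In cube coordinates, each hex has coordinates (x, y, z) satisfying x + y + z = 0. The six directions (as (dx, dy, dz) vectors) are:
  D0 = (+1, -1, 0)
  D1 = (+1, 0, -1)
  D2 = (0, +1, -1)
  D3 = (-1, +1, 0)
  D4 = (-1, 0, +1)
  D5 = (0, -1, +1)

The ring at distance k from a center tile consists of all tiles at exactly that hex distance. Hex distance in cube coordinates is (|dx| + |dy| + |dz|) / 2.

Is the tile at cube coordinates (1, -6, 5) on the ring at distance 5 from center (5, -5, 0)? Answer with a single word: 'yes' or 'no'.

Answer: yes

Derivation:
|px - cx| = |1 - 5| = 4
|py - cy| = |-6 - (-5)| = 1
|pz - cz| = |5 - 0| = 5
distance = (4+1+5)/2 = 10/2 = 5
radius = 5; distance == radius -> yes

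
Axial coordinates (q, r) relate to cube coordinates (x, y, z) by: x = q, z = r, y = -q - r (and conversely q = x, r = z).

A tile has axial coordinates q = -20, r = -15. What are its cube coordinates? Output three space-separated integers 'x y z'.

x = q = -20
z = r = -15
y = -x - z = -(-20) - (-15) = 35

Answer: -20 35 -15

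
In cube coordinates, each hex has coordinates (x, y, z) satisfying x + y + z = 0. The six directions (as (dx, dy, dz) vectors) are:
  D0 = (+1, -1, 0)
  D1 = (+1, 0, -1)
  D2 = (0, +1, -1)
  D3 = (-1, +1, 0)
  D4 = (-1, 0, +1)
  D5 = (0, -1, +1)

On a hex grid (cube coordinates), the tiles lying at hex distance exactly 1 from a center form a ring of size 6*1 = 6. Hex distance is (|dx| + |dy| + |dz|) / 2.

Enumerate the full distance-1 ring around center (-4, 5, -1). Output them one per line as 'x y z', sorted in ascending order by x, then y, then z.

Walk ring at distance 1 from (-4, 5, -1):
Start at center + D4*1 = (-5, 5, 0)
  hex 0: (-5, 5, 0)
  hex 1: (-4, 4, 0)
  hex 2: (-3, 4, -1)
  hex 3: (-3, 5, -2)
  hex 4: (-4, 6, -2)
  hex 5: (-5, 6, -1)
Sorted: 6 hexes.

Answer: -5 5 0
-5 6 -1
-4 4 0
-4 6 -2
-3 4 -1
-3 5 -2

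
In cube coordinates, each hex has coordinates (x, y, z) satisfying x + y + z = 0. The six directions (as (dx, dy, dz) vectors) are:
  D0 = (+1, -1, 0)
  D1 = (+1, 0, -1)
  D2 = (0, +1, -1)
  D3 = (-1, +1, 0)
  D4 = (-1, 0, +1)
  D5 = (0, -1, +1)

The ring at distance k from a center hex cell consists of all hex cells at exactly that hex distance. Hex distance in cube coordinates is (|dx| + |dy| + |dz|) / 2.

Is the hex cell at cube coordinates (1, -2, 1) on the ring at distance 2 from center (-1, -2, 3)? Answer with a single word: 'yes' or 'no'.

Answer: yes

Derivation:
|px - cx| = |1 - (-1)| = 2
|py - cy| = |-2 - (-2)| = 0
|pz - cz| = |1 - 3| = 2
distance = (2+0+2)/2 = 4/2 = 2
radius = 2; distance == radius -> yes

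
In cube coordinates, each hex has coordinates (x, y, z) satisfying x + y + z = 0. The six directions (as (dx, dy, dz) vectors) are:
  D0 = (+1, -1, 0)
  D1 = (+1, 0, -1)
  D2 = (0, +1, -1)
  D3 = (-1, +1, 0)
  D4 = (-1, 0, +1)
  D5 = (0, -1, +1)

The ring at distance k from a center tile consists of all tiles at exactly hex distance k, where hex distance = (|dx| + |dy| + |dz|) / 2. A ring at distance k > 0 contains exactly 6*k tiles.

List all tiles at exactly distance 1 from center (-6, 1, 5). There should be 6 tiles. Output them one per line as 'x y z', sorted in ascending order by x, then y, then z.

Answer: -7 1 6
-7 2 5
-6 0 6
-6 2 4
-5 0 5
-5 1 4

Derivation:
Walk ring at distance 1 from (-6, 1, 5):
Start at center + D4*1 = (-7, 1, 6)
  hex 0: (-7, 1, 6)
  hex 1: (-6, 0, 6)
  hex 2: (-5, 0, 5)
  hex 3: (-5, 1, 4)
  hex 4: (-6, 2, 4)
  hex 5: (-7, 2, 5)
Sorted: 6 hexes.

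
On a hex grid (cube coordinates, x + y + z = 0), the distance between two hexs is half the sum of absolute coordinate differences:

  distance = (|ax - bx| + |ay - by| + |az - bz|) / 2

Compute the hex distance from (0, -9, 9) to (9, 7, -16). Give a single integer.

|ax - bx| = |0 - 9| = 9
|ay - by| = |-9 - 7| = 16
|az - bz| = |9 - (-16)| = 25
distance = (9 + 16 + 25) / 2 = 50 / 2 = 25

Answer: 25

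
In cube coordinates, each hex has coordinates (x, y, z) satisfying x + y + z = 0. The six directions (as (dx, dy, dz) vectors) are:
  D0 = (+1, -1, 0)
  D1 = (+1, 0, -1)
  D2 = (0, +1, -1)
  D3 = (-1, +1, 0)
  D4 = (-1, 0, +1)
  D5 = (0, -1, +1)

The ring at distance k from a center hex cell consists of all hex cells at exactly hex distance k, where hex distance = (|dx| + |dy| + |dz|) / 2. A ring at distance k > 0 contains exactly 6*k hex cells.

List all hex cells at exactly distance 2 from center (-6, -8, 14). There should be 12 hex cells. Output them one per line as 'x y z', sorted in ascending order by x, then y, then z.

Answer: -8 -8 16
-8 -7 15
-8 -6 14
-7 -9 16
-7 -6 13
-6 -10 16
-6 -6 12
-5 -10 15
-5 -7 12
-4 -10 14
-4 -9 13
-4 -8 12

Derivation:
Walk ring at distance 2 from (-6, -8, 14):
Start at center + D4*2 = (-8, -8, 16)
  hex 0: (-8, -8, 16)
  hex 1: (-7, -9, 16)
  hex 2: (-6, -10, 16)
  hex 3: (-5, -10, 15)
  hex 4: (-4, -10, 14)
  hex 5: (-4, -9, 13)
  hex 6: (-4, -8, 12)
  hex 7: (-5, -7, 12)
  hex 8: (-6, -6, 12)
  hex 9: (-7, -6, 13)
  hex 10: (-8, -6, 14)
  hex 11: (-8, -7, 15)
Sorted: 12 hexes.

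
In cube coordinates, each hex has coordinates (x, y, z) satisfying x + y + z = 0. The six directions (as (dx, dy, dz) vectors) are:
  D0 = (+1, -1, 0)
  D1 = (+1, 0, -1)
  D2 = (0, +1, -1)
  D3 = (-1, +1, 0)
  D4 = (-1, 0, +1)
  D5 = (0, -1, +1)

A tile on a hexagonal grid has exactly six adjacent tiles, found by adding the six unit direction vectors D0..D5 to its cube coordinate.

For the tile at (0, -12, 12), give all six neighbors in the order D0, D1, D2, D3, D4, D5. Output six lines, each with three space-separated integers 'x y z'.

Center: (0, -12, 12). Add each direction:
  D0: (0, -12, 12) + (1, -1, 0) = (1, -13, 12)
  D1: (0, -12, 12) + (1, 0, -1) = (1, -12, 11)
  D2: (0, -12, 12) + (0, 1, -1) = (0, -11, 11)
  D3: (0, -12, 12) + (-1, 1, 0) = (-1, -11, 12)
  D4: (0, -12, 12) + (-1, 0, 1) = (-1, -12, 13)
  D5: (0, -12, 12) + (0, -1, 1) = (0, -13, 13)

Answer: 1 -13 12
1 -12 11
0 -11 11
-1 -11 12
-1 -12 13
0 -13 13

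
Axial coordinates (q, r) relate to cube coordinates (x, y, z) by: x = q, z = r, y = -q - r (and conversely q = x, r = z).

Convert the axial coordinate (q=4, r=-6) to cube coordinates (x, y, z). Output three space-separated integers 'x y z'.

x = q = 4
z = r = -6
y = -x - z = -(4) - (-6) = 2

Answer: 4 2 -6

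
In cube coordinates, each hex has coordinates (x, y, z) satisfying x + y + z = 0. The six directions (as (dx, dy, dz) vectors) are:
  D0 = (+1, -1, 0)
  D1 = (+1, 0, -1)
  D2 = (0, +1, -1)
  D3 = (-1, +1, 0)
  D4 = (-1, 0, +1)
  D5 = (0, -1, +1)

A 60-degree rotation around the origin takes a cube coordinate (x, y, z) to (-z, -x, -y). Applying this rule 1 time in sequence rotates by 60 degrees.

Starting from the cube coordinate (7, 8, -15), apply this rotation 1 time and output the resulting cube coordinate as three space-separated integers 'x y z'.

Start: (7, 8, -15)
Step 1: (7, 8, -15) -> (-(-15), -(7), -(8)) = (15, -7, -8)

Answer: 15 -7 -8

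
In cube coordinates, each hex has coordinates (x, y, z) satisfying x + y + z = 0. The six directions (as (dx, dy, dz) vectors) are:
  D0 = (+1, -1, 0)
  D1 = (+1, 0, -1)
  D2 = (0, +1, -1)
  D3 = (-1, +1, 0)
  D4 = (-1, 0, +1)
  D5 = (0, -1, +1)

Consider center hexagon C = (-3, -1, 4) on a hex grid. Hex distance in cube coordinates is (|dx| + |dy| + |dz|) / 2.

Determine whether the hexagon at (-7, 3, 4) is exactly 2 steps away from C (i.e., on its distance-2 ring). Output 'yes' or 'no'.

|px - cx| = |-7 - (-3)| = 4
|py - cy| = |3 - (-1)| = 4
|pz - cz| = |4 - 4| = 0
distance = (4+4+0)/2 = 8/2 = 4
radius = 2; distance != radius -> no

Answer: no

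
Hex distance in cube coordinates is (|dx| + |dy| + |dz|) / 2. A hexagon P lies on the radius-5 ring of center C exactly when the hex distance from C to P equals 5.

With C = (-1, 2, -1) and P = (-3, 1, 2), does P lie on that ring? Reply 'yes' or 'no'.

|px - cx| = |-3 - (-1)| = 2
|py - cy| = |1 - 2| = 1
|pz - cz| = |2 - (-1)| = 3
distance = (2+1+3)/2 = 6/2 = 3
radius = 5; distance != radius -> no

Answer: no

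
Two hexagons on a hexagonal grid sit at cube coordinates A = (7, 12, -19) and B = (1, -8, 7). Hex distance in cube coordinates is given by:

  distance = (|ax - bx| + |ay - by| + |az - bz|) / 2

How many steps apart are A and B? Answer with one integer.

Answer: 26

Derivation:
|ax - bx| = |7 - 1| = 6
|ay - by| = |12 - (-8)| = 20
|az - bz| = |-19 - 7| = 26
distance = (6 + 20 + 26) / 2 = 52 / 2 = 26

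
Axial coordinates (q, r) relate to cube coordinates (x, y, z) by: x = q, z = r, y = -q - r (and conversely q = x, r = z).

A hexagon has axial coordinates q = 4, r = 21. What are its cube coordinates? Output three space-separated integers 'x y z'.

Answer: 4 -25 21

Derivation:
x = q = 4
z = r = 21
y = -x - z = -(4) - (21) = -25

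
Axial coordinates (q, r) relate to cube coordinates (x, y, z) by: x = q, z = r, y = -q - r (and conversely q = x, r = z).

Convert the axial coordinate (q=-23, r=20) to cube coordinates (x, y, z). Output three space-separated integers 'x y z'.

Answer: -23 3 20

Derivation:
x = q = -23
z = r = 20
y = -x - z = -(-23) - (20) = 3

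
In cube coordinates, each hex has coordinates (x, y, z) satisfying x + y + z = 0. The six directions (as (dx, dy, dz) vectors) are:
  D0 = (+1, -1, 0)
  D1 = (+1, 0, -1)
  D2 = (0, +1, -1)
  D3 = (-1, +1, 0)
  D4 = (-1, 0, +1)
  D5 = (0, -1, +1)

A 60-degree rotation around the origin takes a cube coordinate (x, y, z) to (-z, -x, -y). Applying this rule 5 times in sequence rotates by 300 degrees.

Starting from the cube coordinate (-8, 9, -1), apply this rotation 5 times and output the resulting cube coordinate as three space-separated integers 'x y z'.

Answer: -9 1 8

Derivation:
Start: (-8, 9, -1)
Step 1: (-8, 9, -1) -> (-(-1), -(-8), -(9)) = (1, 8, -9)
Step 2: (1, 8, -9) -> (-(-9), -(1), -(8)) = (9, -1, -8)
Step 3: (9, -1, -8) -> (-(-8), -(9), -(-1)) = (8, -9, 1)
Step 4: (8, -9, 1) -> (-(1), -(8), -(-9)) = (-1, -8, 9)
Step 5: (-1, -8, 9) -> (-(9), -(-1), -(-8)) = (-9, 1, 8)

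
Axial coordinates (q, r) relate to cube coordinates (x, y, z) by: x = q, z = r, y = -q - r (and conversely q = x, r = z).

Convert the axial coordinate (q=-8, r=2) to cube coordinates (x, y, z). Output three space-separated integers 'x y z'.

x = q = -8
z = r = 2
y = -x - z = -(-8) - (2) = 6

Answer: -8 6 2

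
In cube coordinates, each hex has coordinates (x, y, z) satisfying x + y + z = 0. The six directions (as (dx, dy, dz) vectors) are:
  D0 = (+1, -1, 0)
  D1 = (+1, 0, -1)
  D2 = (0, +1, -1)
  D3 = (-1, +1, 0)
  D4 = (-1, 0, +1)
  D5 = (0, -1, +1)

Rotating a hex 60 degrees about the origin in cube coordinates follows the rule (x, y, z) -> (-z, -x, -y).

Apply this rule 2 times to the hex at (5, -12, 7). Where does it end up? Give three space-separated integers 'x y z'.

Start: (5, -12, 7)
Step 1: (5, -12, 7) -> (-(7), -(5), -(-12)) = (-7, -5, 12)
Step 2: (-7, -5, 12) -> (-(12), -(-7), -(-5)) = (-12, 7, 5)

Answer: -12 7 5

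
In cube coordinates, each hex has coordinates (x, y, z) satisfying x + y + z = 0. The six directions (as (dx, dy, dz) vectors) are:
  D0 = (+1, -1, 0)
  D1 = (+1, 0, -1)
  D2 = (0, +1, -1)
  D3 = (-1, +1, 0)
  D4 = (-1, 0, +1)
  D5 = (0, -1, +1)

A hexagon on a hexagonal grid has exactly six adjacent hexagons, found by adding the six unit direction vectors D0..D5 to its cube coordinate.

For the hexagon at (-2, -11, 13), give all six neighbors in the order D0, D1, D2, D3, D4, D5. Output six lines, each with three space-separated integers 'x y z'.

Answer: -1 -12 13
-1 -11 12
-2 -10 12
-3 -10 13
-3 -11 14
-2 -12 14

Derivation:
Center: (-2, -11, 13). Add each direction:
  D0: (-2, -11, 13) + (1, -1, 0) = (-1, -12, 13)
  D1: (-2, -11, 13) + (1, 0, -1) = (-1, -11, 12)
  D2: (-2, -11, 13) + (0, 1, -1) = (-2, -10, 12)
  D3: (-2, -11, 13) + (-1, 1, 0) = (-3, -10, 13)
  D4: (-2, -11, 13) + (-1, 0, 1) = (-3, -11, 14)
  D5: (-2, -11, 13) + (0, -1, 1) = (-2, -12, 14)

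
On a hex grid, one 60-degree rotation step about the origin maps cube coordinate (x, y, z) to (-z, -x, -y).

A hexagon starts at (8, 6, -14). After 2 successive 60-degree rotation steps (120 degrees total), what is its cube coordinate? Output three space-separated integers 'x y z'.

Answer: 6 -14 8

Derivation:
Start: (8, 6, -14)
Step 1: (8, 6, -14) -> (-(-14), -(8), -(6)) = (14, -8, -6)
Step 2: (14, -8, -6) -> (-(-6), -(14), -(-8)) = (6, -14, 8)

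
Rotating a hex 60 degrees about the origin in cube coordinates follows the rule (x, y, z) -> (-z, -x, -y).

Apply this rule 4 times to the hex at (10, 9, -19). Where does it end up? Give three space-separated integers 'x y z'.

Start: (10, 9, -19)
Step 1: (10, 9, -19) -> (-(-19), -(10), -(9)) = (19, -10, -9)
Step 2: (19, -10, -9) -> (-(-9), -(19), -(-10)) = (9, -19, 10)
Step 3: (9, -19, 10) -> (-(10), -(9), -(-19)) = (-10, -9, 19)
Step 4: (-10, -9, 19) -> (-(19), -(-10), -(-9)) = (-19, 10, 9)

Answer: -19 10 9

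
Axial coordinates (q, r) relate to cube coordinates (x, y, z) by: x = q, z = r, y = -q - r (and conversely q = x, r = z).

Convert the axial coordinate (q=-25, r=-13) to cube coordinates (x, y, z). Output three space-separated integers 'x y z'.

Answer: -25 38 -13

Derivation:
x = q = -25
z = r = -13
y = -x - z = -(-25) - (-13) = 38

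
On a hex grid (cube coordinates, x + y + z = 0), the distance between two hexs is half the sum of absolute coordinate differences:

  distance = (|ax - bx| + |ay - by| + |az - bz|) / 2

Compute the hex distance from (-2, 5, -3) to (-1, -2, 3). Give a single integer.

Answer: 7

Derivation:
|ax - bx| = |-2 - (-1)| = 1
|ay - by| = |5 - (-2)| = 7
|az - bz| = |-3 - 3| = 6
distance = (1 + 7 + 6) / 2 = 14 / 2 = 7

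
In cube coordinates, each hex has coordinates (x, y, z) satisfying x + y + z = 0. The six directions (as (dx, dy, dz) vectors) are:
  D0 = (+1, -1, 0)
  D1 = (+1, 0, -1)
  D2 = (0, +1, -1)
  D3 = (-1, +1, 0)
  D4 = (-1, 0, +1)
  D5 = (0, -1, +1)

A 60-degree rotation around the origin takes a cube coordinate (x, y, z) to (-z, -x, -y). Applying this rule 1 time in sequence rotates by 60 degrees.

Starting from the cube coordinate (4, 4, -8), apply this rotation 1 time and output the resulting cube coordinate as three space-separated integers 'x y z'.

Start: (4, 4, -8)
Step 1: (4, 4, -8) -> (-(-8), -(4), -(4)) = (8, -4, -4)

Answer: 8 -4 -4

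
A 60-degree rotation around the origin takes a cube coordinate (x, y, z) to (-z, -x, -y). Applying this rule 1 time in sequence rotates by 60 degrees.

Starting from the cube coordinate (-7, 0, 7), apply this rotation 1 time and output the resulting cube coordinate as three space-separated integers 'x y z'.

Start: (-7, 0, 7)
Step 1: (-7, 0, 7) -> (-(7), -(-7), -(0)) = (-7, 7, 0)

Answer: -7 7 0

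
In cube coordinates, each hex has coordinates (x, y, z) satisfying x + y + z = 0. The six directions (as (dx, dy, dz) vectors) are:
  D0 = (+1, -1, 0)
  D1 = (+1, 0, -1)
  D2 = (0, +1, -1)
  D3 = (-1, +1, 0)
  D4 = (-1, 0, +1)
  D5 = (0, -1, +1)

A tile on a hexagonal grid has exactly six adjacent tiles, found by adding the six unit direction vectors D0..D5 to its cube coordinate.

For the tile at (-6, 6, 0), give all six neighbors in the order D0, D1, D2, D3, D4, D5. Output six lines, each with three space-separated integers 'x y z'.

Center: (-6, 6, 0). Add each direction:
  D0: (-6, 6, 0) + (1, -1, 0) = (-5, 5, 0)
  D1: (-6, 6, 0) + (1, 0, -1) = (-5, 6, -1)
  D2: (-6, 6, 0) + (0, 1, -1) = (-6, 7, -1)
  D3: (-6, 6, 0) + (-1, 1, 0) = (-7, 7, 0)
  D4: (-6, 6, 0) + (-1, 0, 1) = (-7, 6, 1)
  D5: (-6, 6, 0) + (0, -1, 1) = (-6, 5, 1)

Answer: -5 5 0
-5 6 -1
-6 7 -1
-7 7 0
-7 6 1
-6 5 1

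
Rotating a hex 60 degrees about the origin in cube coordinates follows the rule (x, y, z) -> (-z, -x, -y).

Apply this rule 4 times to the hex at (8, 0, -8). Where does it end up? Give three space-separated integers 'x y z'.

Start: (8, 0, -8)
Step 1: (8, 0, -8) -> (-(-8), -(8), -(0)) = (8, -8, 0)
Step 2: (8, -8, 0) -> (-(0), -(8), -(-8)) = (0, -8, 8)
Step 3: (0, -8, 8) -> (-(8), -(0), -(-8)) = (-8, 0, 8)
Step 4: (-8, 0, 8) -> (-(8), -(-8), -(0)) = (-8, 8, 0)

Answer: -8 8 0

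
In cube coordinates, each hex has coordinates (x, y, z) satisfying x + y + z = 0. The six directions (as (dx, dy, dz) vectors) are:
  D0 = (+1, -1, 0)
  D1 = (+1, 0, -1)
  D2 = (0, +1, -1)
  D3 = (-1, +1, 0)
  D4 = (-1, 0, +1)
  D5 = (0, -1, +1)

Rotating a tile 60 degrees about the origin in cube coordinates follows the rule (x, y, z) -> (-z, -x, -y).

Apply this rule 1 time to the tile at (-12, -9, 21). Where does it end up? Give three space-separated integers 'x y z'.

Start: (-12, -9, 21)
Step 1: (-12, -9, 21) -> (-(21), -(-12), -(-9)) = (-21, 12, 9)

Answer: -21 12 9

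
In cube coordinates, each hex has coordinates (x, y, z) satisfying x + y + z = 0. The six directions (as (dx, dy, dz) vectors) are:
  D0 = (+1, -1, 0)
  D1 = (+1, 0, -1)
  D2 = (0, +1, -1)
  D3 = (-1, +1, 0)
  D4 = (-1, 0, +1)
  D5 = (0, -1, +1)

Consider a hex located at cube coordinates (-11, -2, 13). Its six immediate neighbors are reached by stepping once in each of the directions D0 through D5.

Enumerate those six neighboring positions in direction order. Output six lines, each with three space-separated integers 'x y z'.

Answer: -10 -3 13
-10 -2 12
-11 -1 12
-12 -1 13
-12 -2 14
-11 -3 14

Derivation:
Center: (-11, -2, 13). Add each direction:
  D0: (-11, -2, 13) + (1, -1, 0) = (-10, -3, 13)
  D1: (-11, -2, 13) + (1, 0, -1) = (-10, -2, 12)
  D2: (-11, -2, 13) + (0, 1, -1) = (-11, -1, 12)
  D3: (-11, -2, 13) + (-1, 1, 0) = (-12, -1, 13)
  D4: (-11, -2, 13) + (-1, 0, 1) = (-12, -2, 14)
  D5: (-11, -2, 13) + (0, -1, 1) = (-11, -3, 14)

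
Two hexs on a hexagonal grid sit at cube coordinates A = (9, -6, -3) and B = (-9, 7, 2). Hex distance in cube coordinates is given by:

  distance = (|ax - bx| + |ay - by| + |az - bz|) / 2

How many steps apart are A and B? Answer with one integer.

Answer: 18

Derivation:
|ax - bx| = |9 - (-9)| = 18
|ay - by| = |-6 - 7| = 13
|az - bz| = |-3 - 2| = 5
distance = (18 + 13 + 5) / 2 = 36 / 2 = 18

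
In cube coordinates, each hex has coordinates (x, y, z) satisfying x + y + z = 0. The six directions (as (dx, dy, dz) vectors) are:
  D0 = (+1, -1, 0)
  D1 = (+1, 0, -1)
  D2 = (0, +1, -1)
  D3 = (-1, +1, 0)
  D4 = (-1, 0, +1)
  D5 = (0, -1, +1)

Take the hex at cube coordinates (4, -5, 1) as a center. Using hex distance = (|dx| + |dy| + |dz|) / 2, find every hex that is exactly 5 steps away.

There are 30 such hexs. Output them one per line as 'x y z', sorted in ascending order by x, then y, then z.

Walk ring at distance 5 from (4, -5, 1):
Start at center + D4*5 = (-1, -5, 6)
  hex 0: (-1, -5, 6)
  hex 1: (0, -6, 6)
  hex 2: (1, -7, 6)
  hex 3: (2, -8, 6)
  hex 4: (3, -9, 6)
  hex 5: (4, -10, 6)
  hex 6: (5, -10, 5)
  hex 7: (6, -10, 4)
  hex 8: (7, -10, 3)
  hex 9: (8, -10, 2)
  hex 10: (9, -10, 1)
  hex 11: (9, -9, 0)
  hex 12: (9, -8, -1)
  hex 13: (9, -7, -2)
  hex 14: (9, -6, -3)
  hex 15: (9, -5, -4)
  hex 16: (8, -4, -4)
  hex 17: (7, -3, -4)
  hex 18: (6, -2, -4)
  hex 19: (5, -1, -4)
  hex 20: (4, 0, -4)
  hex 21: (3, 0, -3)
  hex 22: (2, 0, -2)
  hex 23: (1, 0, -1)
  hex 24: (0, 0, 0)
  hex 25: (-1, 0, 1)
  hex 26: (-1, -1, 2)
  hex 27: (-1, -2, 3)
  hex 28: (-1, -3, 4)
  hex 29: (-1, -4, 5)
Sorted: 30 hexes.

Answer: -1 -5 6
-1 -4 5
-1 -3 4
-1 -2 3
-1 -1 2
-1 0 1
0 -6 6
0 0 0
1 -7 6
1 0 -1
2 -8 6
2 0 -2
3 -9 6
3 0 -3
4 -10 6
4 0 -4
5 -10 5
5 -1 -4
6 -10 4
6 -2 -4
7 -10 3
7 -3 -4
8 -10 2
8 -4 -4
9 -10 1
9 -9 0
9 -8 -1
9 -7 -2
9 -6 -3
9 -5 -4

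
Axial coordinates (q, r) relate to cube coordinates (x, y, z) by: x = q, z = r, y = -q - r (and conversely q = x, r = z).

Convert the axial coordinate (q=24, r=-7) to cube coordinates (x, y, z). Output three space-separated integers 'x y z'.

Answer: 24 -17 -7

Derivation:
x = q = 24
z = r = -7
y = -x - z = -(24) - (-7) = -17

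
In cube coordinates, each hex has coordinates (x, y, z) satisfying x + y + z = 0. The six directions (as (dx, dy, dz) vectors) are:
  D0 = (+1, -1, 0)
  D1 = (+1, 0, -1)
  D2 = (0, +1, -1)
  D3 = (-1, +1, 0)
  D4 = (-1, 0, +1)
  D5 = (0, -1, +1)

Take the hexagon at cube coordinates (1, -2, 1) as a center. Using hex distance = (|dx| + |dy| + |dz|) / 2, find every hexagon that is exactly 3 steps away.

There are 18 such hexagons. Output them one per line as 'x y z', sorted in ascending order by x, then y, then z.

Answer: -2 -2 4
-2 -1 3
-2 0 2
-2 1 1
-1 -3 4
-1 1 0
0 -4 4
0 1 -1
1 -5 4
1 1 -2
2 -5 3
2 0 -2
3 -5 2
3 -1 -2
4 -5 1
4 -4 0
4 -3 -1
4 -2 -2

Derivation:
Walk ring at distance 3 from (1, -2, 1):
Start at center + D4*3 = (-2, -2, 4)
  hex 0: (-2, -2, 4)
  hex 1: (-1, -3, 4)
  hex 2: (0, -4, 4)
  hex 3: (1, -5, 4)
  hex 4: (2, -5, 3)
  hex 5: (3, -5, 2)
  hex 6: (4, -5, 1)
  hex 7: (4, -4, 0)
  hex 8: (4, -3, -1)
  hex 9: (4, -2, -2)
  hex 10: (3, -1, -2)
  hex 11: (2, 0, -2)
  hex 12: (1, 1, -2)
  hex 13: (0, 1, -1)
  hex 14: (-1, 1, 0)
  hex 15: (-2, 1, 1)
  hex 16: (-2, 0, 2)
  hex 17: (-2, -1, 3)
Sorted: 18 hexes.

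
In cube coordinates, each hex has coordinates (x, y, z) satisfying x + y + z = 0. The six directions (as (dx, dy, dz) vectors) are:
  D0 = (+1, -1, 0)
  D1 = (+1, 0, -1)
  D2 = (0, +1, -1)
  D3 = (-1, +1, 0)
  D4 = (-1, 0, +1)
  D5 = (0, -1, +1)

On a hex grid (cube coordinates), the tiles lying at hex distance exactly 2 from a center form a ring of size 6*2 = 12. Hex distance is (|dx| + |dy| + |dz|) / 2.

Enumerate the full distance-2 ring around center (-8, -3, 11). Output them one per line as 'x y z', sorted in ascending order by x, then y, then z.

Answer: -10 -3 13
-10 -2 12
-10 -1 11
-9 -4 13
-9 -1 10
-8 -5 13
-8 -1 9
-7 -5 12
-7 -2 9
-6 -5 11
-6 -4 10
-6 -3 9

Derivation:
Walk ring at distance 2 from (-8, -3, 11):
Start at center + D4*2 = (-10, -3, 13)
  hex 0: (-10, -3, 13)
  hex 1: (-9, -4, 13)
  hex 2: (-8, -5, 13)
  hex 3: (-7, -5, 12)
  hex 4: (-6, -5, 11)
  hex 5: (-6, -4, 10)
  hex 6: (-6, -3, 9)
  hex 7: (-7, -2, 9)
  hex 8: (-8, -1, 9)
  hex 9: (-9, -1, 10)
  hex 10: (-10, -1, 11)
  hex 11: (-10, -2, 12)
Sorted: 12 hexes.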